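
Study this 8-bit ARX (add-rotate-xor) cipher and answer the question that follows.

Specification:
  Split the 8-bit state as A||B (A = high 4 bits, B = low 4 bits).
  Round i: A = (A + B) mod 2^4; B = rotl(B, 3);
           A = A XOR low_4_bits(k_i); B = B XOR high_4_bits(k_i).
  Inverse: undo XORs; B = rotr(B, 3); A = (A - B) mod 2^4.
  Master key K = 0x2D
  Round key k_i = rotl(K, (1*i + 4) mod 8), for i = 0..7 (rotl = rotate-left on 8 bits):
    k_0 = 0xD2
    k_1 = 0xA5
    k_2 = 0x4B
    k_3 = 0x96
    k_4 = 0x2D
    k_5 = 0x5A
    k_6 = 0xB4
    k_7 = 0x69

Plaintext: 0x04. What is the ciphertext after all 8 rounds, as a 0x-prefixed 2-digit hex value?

s_0 = plaintext = 0x04
s_1 = Round(s_0, k_0) = 0x6F
s_2 = Round(s_1, k_1) = 0x05
s_3 = Round(s_2, k_2) = 0xEE
s_4 = Round(s_3, k_3) = 0xAE
s_5 = Round(s_4, k_4) = 0x55
s_6 = Round(s_5, k_5) = 0x0F
s_7 = Round(s_6, k_6) = 0xB4
s_8 = Round(s_7, k_7) = 0x64

0x64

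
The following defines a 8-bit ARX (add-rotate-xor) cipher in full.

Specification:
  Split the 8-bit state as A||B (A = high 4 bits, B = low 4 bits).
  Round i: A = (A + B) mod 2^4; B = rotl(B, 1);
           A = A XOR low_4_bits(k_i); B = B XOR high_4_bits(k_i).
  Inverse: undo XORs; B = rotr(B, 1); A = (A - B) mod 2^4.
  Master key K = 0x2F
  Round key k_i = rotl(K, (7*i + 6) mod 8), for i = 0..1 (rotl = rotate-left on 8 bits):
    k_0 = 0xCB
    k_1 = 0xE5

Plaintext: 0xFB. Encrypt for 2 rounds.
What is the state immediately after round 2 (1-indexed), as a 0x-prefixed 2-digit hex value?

s_0 = plaintext = 0xFB
s_1 = Round(s_0, k_0) = 0x1B
s_2 = Round(s_1, k_1) = 0x99

0x99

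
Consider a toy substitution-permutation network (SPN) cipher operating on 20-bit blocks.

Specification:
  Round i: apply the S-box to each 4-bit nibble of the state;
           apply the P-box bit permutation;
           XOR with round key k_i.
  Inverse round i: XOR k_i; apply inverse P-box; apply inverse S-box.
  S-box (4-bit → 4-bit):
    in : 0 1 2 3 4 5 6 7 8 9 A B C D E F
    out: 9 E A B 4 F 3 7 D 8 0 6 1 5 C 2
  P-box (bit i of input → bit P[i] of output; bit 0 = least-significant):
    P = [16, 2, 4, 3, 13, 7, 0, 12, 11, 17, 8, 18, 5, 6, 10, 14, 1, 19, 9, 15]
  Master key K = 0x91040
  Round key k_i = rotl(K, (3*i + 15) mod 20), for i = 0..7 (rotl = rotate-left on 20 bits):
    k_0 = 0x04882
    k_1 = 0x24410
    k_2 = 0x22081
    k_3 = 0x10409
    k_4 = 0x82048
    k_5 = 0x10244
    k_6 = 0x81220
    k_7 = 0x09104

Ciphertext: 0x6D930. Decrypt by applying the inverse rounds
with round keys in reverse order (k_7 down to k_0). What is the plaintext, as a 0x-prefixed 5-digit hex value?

s_0 = ciphertext = 0x6D930
s_1 = InvRound(s_0, k_7) = 0xA03AB
s_2 = InvRound(s_1, k_6) = 0xCAB19
s_3 = InvRound(s_2, k_5) = 0x2F8D5
s_4 = InvRound(s_3, k_4) = 0x29611
s_5 = InvRound(s_4, k_3) = 0xEAF98
s_6 = InvRound(s_5, k_2) = 0x1484E
s_7 = InvRound(s_6, k_1) = 0xCB6A5
s_8 = InvRound(s_7, k_0) = 0x5808F

0x5808F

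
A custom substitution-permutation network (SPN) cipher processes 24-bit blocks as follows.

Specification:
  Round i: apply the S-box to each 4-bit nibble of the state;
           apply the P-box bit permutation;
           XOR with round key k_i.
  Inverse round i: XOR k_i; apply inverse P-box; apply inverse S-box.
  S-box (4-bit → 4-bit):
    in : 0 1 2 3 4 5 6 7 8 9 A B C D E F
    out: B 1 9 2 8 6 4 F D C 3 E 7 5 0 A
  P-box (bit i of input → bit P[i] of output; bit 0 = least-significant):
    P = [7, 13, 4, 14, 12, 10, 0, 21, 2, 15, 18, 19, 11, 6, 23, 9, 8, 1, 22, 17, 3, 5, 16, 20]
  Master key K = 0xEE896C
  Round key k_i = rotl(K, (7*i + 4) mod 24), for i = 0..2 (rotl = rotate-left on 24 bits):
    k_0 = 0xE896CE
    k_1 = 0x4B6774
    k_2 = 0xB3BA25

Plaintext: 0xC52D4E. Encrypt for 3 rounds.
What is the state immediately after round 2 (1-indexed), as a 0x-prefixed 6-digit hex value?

0x9E84F8

s_0 = plaintext = 0xC52D4E
s_1 = Round(s_0, k_0) = 0x8D9CE0
s_2 = Round(s_1, k_1) = 0x9E84F8
s_3 = Round(s_2, k_2) = 0x0AF4B5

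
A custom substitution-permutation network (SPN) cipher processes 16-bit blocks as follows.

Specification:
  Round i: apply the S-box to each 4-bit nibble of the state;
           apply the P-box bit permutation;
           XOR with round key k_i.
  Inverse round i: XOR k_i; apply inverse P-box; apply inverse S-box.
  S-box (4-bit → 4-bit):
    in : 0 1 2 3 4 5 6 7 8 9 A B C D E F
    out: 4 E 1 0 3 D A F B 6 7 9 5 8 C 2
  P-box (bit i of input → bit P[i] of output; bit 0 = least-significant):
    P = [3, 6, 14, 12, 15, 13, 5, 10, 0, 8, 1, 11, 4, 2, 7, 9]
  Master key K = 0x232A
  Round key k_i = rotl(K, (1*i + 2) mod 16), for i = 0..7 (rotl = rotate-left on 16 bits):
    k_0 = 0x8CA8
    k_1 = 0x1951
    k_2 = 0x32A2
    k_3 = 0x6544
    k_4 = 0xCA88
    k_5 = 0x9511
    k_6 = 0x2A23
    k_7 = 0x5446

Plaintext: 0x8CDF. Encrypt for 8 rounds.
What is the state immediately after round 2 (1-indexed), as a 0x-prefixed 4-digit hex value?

s_0 = plaintext = 0x8CDF
s_1 = Round(s_0, k_0) = 0x8AFF
s_2 = Round(s_1, k_1) = 0x3A06
s_3 = Round(s_2, k_2) = 0x23C1
s_4 = Round(s_3, k_3) = 0xB534
s_5 = Round(s_4, k_4) = 0xC0D3
s_6 = Round(s_5, k_5) = 0x9183
s_7 = Round(s_6, k_6) = 0x87A5
s_8 = Round(s_7, k_7) = 0xAF79

0x3A06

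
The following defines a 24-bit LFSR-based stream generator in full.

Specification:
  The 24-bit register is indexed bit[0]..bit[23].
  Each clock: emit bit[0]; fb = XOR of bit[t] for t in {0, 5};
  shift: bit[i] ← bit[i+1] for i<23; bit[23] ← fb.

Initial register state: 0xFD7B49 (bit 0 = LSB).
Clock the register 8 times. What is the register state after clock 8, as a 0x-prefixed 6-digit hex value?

0x93FD7B

reg_0 = 0xFD7B49
clock 1: out=1, reg = 0xFEBDA4
clock 2: out=0, reg = 0xFF5ED2
clock 3: out=0, reg = 0x7FAF69
clock 4: out=1, reg = 0x3FD7B4
clock 5: out=0, reg = 0x9FEBDA
clock 6: out=0, reg = 0x4FF5ED
clock 7: out=1, reg = 0x27FAF6
clock 8: out=0, reg = 0x93FD7B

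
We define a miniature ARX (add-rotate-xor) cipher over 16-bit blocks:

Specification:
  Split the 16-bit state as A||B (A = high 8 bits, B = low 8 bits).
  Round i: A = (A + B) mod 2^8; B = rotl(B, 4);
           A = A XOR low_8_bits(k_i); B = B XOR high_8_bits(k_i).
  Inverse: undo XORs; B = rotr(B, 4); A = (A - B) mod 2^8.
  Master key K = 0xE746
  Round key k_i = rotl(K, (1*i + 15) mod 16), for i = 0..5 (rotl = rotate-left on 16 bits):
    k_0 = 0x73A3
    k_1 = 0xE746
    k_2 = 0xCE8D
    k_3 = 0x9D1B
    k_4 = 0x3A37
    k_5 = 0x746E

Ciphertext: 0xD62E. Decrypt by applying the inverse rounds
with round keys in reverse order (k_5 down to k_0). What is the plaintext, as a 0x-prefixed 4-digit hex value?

0xA858

s_0 = ciphertext = 0xD62E
s_1 = InvRound(s_0, k_5) = 0x13A5
s_2 = InvRound(s_1, k_4) = 0x2BF9
s_3 = InvRound(s_2, k_3) = 0xEA46
s_4 = InvRound(s_3, k_2) = 0xDF88
s_5 = InvRound(s_4, k_1) = 0xA3F6
s_6 = InvRound(s_5, k_0) = 0xA858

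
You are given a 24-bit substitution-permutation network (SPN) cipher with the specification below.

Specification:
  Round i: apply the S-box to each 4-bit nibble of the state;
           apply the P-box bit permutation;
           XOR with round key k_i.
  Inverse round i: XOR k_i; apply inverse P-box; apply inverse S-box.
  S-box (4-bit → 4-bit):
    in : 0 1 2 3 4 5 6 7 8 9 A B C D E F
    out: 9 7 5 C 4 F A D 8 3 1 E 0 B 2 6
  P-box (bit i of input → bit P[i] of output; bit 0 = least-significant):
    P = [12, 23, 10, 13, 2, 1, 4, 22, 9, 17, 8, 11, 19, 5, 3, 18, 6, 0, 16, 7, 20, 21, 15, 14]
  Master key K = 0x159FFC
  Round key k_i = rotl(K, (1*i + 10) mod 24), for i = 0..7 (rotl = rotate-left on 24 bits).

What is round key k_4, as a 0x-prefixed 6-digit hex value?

K = 0x159FFC
k_0 = rotl(K, (1*0+10) mod 24) = rotl(K, 10) = 0x7FF056
k_1 = rotl(K, (1*1+10) mod 24) = rotl(K, 11) = 0xFFE0AC
k_2 = rotl(K, (1*2+10) mod 24) = rotl(K, 12) = 0xFFC159
k_3 = rotl(K, (1*3+10) mod 24) = rotl(K, 13) = 0xFF82B3
k_4 = rotl(K, (1*4+10) mod 24) = rotl(K, 14) = 0xFF0567

0xFF0567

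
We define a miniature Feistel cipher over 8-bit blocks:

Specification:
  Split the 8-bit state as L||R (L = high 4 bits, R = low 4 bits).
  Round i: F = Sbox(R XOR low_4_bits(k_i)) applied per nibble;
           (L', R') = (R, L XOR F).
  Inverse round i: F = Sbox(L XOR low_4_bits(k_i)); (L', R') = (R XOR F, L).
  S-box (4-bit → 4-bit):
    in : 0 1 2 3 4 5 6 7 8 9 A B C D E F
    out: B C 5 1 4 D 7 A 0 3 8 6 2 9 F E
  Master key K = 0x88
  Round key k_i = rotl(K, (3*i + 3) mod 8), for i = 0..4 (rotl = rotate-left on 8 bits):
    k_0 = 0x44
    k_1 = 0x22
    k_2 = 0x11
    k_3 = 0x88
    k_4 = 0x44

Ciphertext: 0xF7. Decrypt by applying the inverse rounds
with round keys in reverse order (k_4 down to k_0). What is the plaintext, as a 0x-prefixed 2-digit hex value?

s_0 = ciphertext = 0xF7
s_1 = InvRound(s_0, k_4) = 0x1F
s_2 = InvRound(s_1, k_3) = 0xC1
s_3 = InvRound(s_2, k_2) = 0x8C
s_4 = InvRound(s_3, k_1) = 0x48
s_5 = InvRound(s_4, k_0) = 0x34

0x34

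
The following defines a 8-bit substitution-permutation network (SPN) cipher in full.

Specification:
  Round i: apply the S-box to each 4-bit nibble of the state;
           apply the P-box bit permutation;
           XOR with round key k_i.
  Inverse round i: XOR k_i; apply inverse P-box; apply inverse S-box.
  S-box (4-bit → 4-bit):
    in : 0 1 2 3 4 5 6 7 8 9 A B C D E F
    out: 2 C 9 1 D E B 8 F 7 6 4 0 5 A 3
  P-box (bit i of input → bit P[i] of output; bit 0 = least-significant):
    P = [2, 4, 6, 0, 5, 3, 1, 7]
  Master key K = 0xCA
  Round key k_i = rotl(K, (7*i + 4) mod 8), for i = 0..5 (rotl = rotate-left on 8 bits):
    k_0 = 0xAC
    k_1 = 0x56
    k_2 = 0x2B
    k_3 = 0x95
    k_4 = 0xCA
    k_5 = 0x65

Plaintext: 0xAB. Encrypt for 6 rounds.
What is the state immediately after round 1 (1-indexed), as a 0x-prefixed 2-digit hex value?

0xE6

s_0 = plaintext = 0xAB
s_1 = Round(s_0, k_0) = 0xE6
s_2 = Round(s_1, k_1) = 0xCB
s_3 = Round(s_2, k_2) = 0x6B
s_4 = Round(s_3, k_3) = 0x7D
s_5 = Round(s_4, k_4) = 0x0E
s_6 = Round(s_5, k_5) = 0x7C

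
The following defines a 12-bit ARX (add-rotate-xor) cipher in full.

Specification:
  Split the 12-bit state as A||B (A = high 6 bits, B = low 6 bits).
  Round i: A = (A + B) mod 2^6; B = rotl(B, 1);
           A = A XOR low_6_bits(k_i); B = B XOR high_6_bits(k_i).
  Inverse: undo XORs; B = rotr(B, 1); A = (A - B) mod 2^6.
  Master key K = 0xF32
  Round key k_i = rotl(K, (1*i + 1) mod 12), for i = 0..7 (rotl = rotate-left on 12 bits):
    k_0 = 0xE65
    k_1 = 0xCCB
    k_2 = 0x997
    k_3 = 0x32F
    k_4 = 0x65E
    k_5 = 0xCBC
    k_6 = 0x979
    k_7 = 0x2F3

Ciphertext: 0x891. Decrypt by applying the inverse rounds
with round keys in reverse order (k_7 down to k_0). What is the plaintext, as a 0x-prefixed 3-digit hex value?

s_0 = ciphertext = 0x891
s_1 = InvRound(s_0, k_7) = 0x10D
s_2 = InvRound(s_1, k_6) = 0xA54
s_3 = InvRound(s_2, k_5) = 0x093
s_4 = InvRound(s_3, k_4) = 0x5C5
s_5 = InvRound(s_4, k_3) = 0x524
s_6 = InvRound(s_5, k_2) = 0x081
s_7 = InvRound(s_6, k_1) = 0xC19
s_8 = InvRound(s_7, k_0) = 0x150

0x150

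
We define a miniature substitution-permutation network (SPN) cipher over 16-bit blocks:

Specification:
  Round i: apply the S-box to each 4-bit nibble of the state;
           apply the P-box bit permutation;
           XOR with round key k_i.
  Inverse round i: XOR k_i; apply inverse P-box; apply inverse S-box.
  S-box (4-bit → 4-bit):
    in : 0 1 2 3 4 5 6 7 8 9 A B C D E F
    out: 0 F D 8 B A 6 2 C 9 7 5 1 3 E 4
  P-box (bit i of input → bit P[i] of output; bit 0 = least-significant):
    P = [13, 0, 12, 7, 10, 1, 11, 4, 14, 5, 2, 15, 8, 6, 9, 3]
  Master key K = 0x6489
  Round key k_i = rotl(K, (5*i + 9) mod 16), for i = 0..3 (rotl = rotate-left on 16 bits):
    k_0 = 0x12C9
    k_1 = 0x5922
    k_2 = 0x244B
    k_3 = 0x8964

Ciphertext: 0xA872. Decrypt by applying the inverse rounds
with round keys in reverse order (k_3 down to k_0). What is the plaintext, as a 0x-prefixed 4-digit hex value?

0x3605

s_0 = ciphertext = 0xA872
s_1 = InvRound(s_0, k_3) = 0xCF5C
s_2 = InvRound(s_1, k_2) = 0xB2ED
s_3 = InvRound(s_2, k_1) = 0x1264
s_4 = InvRound(s_3, k_0) = 0x3605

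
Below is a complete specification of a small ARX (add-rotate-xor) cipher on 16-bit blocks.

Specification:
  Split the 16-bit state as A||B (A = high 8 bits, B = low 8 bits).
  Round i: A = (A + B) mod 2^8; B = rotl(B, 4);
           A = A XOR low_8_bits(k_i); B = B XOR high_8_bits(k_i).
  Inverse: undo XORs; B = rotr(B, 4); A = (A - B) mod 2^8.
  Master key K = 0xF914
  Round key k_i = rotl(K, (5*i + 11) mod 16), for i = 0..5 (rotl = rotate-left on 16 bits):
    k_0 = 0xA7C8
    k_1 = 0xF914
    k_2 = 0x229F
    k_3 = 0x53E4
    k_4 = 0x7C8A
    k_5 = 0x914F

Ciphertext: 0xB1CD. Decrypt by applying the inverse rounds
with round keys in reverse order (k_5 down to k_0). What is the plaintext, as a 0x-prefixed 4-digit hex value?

0xBF69

s_0 = ciphertext = 0xB1CD
s_1 = InvRound(s_0, k_5) = 0x39C5
s_2 = InvRound(s_1, k_4) = 0x189B
s_3 = InvRound(s_2, k_3) = 0x708C
s_4 = InvRound(s_3, k_2) = 0x05EA
s_5 = InvRound(s_4, k_1) = 0xE031
s_6 = InvRound(s_5, k_0) = 0xBF69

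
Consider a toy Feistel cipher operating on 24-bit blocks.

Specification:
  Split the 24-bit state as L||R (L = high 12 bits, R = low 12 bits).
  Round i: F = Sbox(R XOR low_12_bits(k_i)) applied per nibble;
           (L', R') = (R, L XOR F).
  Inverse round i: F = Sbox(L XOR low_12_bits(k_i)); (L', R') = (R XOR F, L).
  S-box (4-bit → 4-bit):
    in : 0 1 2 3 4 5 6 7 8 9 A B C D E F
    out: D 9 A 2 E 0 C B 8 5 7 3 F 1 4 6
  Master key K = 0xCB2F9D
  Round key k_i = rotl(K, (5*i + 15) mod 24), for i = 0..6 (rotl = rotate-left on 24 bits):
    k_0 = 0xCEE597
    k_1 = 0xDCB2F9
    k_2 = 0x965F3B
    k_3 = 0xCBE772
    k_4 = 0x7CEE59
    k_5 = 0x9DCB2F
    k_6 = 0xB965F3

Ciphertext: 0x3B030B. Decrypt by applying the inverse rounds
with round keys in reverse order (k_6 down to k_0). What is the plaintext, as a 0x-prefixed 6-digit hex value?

s_0 = ciphertext = 0x3B030B
s_1 = InvRound(s_0, k_6) = 0xFE93B0
s_2 = InvRound(s_1, k_5) = 0xD4CFE9
s_3 = InvRound(s_2, k_4) = 0xD79D4C
s_4 = InvRound(s_3, k_3) = 0xA9FD79
s_5 = InvRound(s_4, k_2) = 0xD07A9F
s_6 = InvRound(s_5, k_1) = 0xCFBD07
s_7 = InvRound(s_6, k_0) = 0x8C8CFB

0x8C8CFB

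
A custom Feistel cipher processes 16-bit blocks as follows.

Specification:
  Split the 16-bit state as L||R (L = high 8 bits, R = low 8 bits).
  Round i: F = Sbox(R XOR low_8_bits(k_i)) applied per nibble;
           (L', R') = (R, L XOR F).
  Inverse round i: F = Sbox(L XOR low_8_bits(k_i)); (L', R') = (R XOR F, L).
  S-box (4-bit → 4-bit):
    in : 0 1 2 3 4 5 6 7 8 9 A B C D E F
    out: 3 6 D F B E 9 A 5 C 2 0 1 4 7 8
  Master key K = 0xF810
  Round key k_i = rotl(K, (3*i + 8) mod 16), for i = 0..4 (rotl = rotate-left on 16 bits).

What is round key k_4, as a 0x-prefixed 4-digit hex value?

K = 0xF810
k_0 = rotl(K, (3*0+8) mod 16) = rotl(K, 8) = 0x10F8
k_1 = rotl(K, (3*1+8) mod 16) = rotl(K, 11) = 0x87C0
k_2 = rotl(K, (3*2+8) mod 16) = rotl(K, 14) = 0x3E04
k_3 = rotl(K, (3*3+8) mod 16) = rotl(K, 1) = 0xF021
k_4 = rotl(K, (3*4+8) mod 16) = rotl(K, 4) = 0x810F

0x810F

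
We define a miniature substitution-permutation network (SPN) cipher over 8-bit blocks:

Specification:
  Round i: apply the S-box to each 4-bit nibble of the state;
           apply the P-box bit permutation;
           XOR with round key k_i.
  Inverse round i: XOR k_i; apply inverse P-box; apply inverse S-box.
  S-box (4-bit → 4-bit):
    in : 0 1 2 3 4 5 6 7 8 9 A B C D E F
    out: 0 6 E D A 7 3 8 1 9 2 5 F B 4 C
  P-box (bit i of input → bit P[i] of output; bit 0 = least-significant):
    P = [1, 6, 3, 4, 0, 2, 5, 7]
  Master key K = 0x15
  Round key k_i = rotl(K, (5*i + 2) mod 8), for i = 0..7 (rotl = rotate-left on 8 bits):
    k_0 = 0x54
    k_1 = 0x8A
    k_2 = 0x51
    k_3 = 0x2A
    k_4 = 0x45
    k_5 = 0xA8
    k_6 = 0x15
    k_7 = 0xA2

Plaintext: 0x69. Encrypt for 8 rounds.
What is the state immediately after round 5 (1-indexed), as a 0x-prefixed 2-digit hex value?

0xB0

s_0 = plaintext = 0x69
s_1 = Round(s_0, k_0) = 0x43
s_2 = Round(s_1, k_1) = 0x14
s_3 = Round(s_2, k_2) = 0x25
s_4 = Round(s_3, k_3) = 0xC4
s_5 = Round(s_4, k_4) = 0xB0
s_6 = Round(s_5, k_5) = 0x89
s_7 = Round(s_6, k_6) = 0x06
s_8 = Round(s_7, k_7) = 0xE0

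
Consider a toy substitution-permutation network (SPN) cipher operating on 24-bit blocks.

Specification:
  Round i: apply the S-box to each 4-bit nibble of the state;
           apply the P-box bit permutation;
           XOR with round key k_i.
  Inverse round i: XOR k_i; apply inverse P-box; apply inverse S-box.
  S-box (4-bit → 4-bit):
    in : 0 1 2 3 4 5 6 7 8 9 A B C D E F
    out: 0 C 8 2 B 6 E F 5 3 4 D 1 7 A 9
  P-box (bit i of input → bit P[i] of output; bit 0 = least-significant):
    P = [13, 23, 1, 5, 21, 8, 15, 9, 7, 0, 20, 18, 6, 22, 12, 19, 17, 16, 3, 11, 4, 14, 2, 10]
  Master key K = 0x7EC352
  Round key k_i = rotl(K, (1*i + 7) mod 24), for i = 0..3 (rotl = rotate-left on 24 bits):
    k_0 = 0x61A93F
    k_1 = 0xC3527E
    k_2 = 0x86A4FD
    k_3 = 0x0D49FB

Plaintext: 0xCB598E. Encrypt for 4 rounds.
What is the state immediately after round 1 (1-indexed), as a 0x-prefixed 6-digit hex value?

0x833186

s_0 = plaintext = 0xCB598E
s_1 = Round(s_0, k_0) = 0x833186
s_2 = Round(s_1, k_1) = 0x36D248
s_3 = Round(s_2, k_2) = 0xE3DFB7
s_4 = Round(s_3, k_3) = 0xE8BF19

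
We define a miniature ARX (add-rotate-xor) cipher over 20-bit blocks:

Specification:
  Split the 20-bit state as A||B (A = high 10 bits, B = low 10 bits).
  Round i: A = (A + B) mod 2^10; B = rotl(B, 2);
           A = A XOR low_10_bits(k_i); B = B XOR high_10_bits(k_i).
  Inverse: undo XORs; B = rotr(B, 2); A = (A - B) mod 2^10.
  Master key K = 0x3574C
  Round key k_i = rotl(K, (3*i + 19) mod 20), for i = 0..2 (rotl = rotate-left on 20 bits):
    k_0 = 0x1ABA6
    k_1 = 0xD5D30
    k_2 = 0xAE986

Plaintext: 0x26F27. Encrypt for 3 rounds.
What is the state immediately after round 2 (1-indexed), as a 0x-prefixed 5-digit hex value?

s_0 = plaintext = 0x26F27
s_1 = Round(s_0, k_0) = 0x190F5
s_2 = Round(s_1, k_1) = 0x1A483
s_3 = Round(s_2, k_2) = 0x5A8B6

0x1A483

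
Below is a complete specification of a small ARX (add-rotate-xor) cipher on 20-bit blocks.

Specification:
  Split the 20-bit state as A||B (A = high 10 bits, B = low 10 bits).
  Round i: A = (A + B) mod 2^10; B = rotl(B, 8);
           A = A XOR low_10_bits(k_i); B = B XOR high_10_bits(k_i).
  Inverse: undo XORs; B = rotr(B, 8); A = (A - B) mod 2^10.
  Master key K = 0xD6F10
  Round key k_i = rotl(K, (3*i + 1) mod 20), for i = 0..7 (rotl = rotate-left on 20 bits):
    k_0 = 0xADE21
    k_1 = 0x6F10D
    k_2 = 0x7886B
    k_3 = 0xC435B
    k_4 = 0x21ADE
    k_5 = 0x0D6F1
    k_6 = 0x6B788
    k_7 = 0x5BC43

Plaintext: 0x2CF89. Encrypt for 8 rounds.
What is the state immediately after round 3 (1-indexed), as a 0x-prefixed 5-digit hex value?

0x20CF8

s_0 = plaintext = 0x2CF89
s_1 = Round(s_0, k_0) = 0x87755
s_2 = Round(s_1, k_1) = 0x1FC69
s_3 = Round(s_2, k_2) = 0x20CF8
s_4 = Round(s_3, k_3) = 0x8832E
s_5 = Round(s_4, k_4) = 0xE424D
s_6 = Round(s_5, k_5) = 0xCB1A6
s_7 = Round(s_6, k_6) = 0xD6BC4
s_8 = Round(s_7, k_7) = 0xD759E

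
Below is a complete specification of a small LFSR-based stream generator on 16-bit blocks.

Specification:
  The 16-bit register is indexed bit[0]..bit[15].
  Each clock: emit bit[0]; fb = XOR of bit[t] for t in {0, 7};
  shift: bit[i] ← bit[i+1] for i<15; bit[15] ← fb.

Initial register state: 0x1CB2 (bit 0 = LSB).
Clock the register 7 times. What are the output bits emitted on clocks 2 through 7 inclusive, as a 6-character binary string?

100110

reg_0 = 0x1CB2
clock 1: out=0, reg = 0x8E59
clock 2: out=1, reg = 0xC72C
clock 3: out=0, reg = 0x6396
clock 4: out=0, reg = 0xB1CB
clock 5: out=1, reg = 0x58E5
clock 6: out=1, reg = 0x2C72
clock 7: out=0, reg = 0x1639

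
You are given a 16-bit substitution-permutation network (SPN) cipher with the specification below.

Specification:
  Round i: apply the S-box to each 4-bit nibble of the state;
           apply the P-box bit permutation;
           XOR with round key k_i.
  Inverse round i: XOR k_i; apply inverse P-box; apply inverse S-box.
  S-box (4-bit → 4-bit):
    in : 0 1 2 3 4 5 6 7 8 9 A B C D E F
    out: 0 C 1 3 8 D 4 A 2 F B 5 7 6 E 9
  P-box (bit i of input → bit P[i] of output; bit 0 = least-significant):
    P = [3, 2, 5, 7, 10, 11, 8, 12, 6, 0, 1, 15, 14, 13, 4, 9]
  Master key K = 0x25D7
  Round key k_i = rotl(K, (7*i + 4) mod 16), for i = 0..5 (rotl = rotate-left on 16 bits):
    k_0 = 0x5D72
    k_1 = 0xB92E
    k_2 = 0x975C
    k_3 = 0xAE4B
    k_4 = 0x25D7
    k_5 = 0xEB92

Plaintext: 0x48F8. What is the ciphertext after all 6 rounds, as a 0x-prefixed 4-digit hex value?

s_0 = plaintext = 0x48F8
s_1 = Round(s_0, k_0) = 0x4B77
s_2 = Round(s_1, k_1) = 0xA3E8
s_3 = Round(s_2, k_2) = 0xEC19
s_4 = Round(s_3, k_3) = 0x9DB4
s_5 = Round(s_4, k_4) = 0x4244
s_6 = Round(s_5, k_5) = 0xF952

0xF952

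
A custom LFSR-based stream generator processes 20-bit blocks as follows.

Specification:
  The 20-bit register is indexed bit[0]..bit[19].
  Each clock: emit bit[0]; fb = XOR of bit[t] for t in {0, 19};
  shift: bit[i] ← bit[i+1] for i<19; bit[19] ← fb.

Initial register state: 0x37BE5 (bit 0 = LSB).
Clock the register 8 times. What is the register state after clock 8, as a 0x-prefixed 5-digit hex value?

reg_0 = 0x37BE5
clock 1: out=1, reg = 0x9BDF2
clock 2: out=0, reg = 0xCDEF9
clock 3: out=1, reg = 0x66F7C
clock 4: out=0, reg = 0x337BE
clock 5: out=0, reg = 0x19BDF
clock 6: out=1, reg = 0x8CDEF
clock 7: out=1, reg = 0x466F7
clock 8: out=1, reg = 0xA337B

0xA337B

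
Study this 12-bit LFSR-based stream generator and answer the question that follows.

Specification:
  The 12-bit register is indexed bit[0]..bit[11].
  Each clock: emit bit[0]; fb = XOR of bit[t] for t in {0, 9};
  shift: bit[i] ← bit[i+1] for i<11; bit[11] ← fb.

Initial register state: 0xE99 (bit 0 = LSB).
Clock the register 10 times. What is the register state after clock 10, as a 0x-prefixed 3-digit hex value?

0x7BB

reg_0 = 0xE99
clock 1: out=1, reg = 0x74C
clock 2: out=0, reg = 0xBA6
clock 3: out=0, reg = 0xDD3
clock 4: out=1, reg = 0xEE9
clock 5: out=1, reg = 0x774
clock 6: out=0, reg = 0xBBA
clock 7: out=0, reg = 0xDDD
clock 8: out=1, reg = 0xEEE
clock 9: out=0, reg = 0xF77
clock 10: out=1, reg = 0x7BB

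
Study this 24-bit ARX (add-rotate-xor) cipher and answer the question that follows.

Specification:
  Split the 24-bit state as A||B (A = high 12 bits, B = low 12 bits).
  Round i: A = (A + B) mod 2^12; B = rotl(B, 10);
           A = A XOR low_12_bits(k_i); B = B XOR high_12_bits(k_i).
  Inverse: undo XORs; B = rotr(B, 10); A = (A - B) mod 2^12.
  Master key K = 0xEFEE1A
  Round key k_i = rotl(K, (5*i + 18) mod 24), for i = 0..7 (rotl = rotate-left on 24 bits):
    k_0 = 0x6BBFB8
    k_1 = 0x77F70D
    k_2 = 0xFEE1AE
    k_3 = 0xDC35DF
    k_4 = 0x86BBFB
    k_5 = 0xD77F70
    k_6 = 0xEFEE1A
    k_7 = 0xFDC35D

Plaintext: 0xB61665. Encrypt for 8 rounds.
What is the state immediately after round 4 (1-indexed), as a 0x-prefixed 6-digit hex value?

0x2121C3

s_0 = plaintext = 0xB61665
s_1 = Round(s_0, k_0) = 0xE7E322
s_2 = Round(s_1, k_1) = 0x6ADFB7
s_3 = Round(s_2, k_2) = 0x7CA003
s_4 = Round(s_3, k_3) = 0x2121C3
s_5 = Round(s_4, k_4) = 0x82E41B
s_6 = Round(s_5, k_5) = 0x339071
s_7 = Round(s_6, k_6) = 0xDB0AE2
s_8 = Round(s_7, k_7) = 0xBCF564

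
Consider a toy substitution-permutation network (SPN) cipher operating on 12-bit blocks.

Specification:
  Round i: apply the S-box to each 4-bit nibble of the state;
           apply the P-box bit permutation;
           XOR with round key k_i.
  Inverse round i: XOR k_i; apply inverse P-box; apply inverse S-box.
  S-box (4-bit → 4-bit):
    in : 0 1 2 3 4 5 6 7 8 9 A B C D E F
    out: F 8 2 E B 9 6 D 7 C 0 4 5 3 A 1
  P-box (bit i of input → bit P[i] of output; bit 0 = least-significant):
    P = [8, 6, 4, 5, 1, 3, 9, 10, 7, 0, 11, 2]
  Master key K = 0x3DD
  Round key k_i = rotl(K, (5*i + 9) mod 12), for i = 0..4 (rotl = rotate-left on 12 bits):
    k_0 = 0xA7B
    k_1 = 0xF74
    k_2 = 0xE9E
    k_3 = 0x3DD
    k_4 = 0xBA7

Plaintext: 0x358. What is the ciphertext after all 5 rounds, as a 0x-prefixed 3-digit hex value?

s_0 = plaintext = 0x358
s_1 = Round(s_0, k_0) = 0x72C
s_2 = Round(s_1, k_1) = 0x6E8
s_3 = Round(s_2, k_2) = 0x3C7
s_4 = Round(s_3, k_3) = 0x8EA
s_5 = Round(s_4, k_4) = 0x72E

0x72E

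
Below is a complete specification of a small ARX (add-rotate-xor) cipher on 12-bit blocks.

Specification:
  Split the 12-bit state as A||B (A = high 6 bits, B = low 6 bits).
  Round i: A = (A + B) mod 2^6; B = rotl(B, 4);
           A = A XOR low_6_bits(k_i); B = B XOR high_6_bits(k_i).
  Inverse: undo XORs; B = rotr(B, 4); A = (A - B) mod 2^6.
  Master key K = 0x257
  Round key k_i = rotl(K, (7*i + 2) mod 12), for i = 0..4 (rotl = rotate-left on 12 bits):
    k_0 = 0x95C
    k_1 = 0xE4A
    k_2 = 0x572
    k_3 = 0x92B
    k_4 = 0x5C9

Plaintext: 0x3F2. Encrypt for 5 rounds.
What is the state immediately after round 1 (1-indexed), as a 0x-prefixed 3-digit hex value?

s_0 = plaintext = 0x3F2
s_1 = Round(s_0, k_0) = 0x749
s_2 = Round(s_1, k_1) = 0xB2B
s_3 = Round(s_2, k_2) = 0x96F
s_4 = Round(s_3, k_3) = 0xFDF
s_5 = Round(s_4, k_4) = 0x5E0

0x749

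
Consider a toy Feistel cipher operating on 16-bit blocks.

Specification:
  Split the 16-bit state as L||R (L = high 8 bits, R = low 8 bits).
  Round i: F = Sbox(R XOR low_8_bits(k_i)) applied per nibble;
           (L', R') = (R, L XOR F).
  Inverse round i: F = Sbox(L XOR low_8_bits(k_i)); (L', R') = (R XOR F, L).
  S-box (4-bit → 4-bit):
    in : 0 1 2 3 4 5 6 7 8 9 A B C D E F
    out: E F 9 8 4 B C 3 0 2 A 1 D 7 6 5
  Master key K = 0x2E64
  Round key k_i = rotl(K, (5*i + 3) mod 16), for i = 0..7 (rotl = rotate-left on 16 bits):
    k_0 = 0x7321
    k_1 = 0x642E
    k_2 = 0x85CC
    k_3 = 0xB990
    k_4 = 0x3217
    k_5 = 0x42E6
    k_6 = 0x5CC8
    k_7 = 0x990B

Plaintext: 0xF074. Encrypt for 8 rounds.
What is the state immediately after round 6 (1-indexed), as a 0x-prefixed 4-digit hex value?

0xAD96

s_0 = plaintext = 0xF074
s_1 = Round(s_0, k_0) = 0x744B
s_2 = Round(s_1, k_1) = 0x4BBF
s_3 = Round(s_2, k_2) = 0xBF73
s_4 = Round(s_3, k_3) = 0x73D7
s_5 = Round(s_4, k_4) = 0xD7AD
s_6 = Round(s_5, k_5) = 0xAD96
s_7 = Round(s_6, k_6) = 0x961B
s_8 = Round(s_7, k_7) = 0x1B68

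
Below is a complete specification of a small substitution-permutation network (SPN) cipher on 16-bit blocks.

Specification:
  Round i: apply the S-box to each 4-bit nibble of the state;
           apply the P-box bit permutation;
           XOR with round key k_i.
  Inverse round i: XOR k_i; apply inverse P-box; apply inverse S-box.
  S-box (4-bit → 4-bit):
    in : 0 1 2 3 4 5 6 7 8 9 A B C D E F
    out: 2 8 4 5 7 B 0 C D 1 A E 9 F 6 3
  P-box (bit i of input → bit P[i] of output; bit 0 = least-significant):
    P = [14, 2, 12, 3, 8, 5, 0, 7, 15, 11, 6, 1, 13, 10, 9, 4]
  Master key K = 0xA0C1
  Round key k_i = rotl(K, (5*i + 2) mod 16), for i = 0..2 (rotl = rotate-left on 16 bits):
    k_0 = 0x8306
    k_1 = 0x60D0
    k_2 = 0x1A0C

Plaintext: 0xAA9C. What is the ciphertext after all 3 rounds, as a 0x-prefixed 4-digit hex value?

s_0 = plaintext = 0xAA9C
s_1 = Round(s_0, k_0) = 0xCE1C
s_2 = Round(s_1, k_1) = 0x0808
s_3 = Round(s_2, k_2) = 0xCE66

0xCE66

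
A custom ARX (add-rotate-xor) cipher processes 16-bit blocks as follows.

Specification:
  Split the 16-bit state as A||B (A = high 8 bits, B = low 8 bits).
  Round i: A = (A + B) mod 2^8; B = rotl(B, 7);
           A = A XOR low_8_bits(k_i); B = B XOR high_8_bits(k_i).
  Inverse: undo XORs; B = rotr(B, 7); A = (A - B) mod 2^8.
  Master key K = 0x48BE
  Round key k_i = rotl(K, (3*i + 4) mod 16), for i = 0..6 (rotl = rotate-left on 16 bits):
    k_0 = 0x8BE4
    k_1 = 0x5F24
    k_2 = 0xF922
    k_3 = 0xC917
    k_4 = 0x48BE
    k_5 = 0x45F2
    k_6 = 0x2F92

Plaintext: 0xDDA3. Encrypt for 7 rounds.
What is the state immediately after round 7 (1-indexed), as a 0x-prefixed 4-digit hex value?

0xC7AA

s_0 = plaintext = 0xDDA3
s_1 = Round(s_0, k_0) = 0x645A
s_2 = Round(s_1, k_1) = 0x9A72
s_3 = Round(s_2, k_2) = 0x2EC0
s_4 = Round(s_3, k_3) = 0xF9A9
s_5 = Round(s_4, k_4) = 0x1C9C
s_6 = Round(s_5, k_5) = 0x4A0B
s_7 = Round(s_6, k_6) = 0xC7AA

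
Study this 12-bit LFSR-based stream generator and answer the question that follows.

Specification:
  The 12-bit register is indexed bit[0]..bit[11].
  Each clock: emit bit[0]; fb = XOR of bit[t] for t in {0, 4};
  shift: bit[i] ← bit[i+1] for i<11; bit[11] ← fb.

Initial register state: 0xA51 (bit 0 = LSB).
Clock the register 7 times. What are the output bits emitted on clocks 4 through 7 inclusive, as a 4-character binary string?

0101

reg_0 = 0xA51
clock 1: out=1, reg = 0x528
clock 2: out=0, reg = 0x294
clock 3: out=0, reg = 0x94A
clock 4: out=0, reg = 0x4A5
clock 5: out=1, reg = 0xA52
clock 6: out=0, reg = 0xD29
clock 7: out=1, reg = 0xE94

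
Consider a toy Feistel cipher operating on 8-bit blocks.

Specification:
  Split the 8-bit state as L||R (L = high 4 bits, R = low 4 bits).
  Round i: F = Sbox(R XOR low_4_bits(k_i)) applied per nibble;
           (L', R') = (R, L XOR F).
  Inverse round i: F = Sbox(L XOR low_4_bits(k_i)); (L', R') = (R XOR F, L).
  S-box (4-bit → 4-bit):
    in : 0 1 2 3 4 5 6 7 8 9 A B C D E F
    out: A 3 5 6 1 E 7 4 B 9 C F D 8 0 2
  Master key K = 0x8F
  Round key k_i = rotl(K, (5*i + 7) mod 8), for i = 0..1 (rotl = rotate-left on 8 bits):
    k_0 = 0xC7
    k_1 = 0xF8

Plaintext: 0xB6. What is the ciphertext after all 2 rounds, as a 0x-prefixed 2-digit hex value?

s_0 = plaintext = 0xB6
s_1 = Round(s_0, k_0) = 0x68
s_2 = Round(s_1, k_1) = 0x8C

0x8C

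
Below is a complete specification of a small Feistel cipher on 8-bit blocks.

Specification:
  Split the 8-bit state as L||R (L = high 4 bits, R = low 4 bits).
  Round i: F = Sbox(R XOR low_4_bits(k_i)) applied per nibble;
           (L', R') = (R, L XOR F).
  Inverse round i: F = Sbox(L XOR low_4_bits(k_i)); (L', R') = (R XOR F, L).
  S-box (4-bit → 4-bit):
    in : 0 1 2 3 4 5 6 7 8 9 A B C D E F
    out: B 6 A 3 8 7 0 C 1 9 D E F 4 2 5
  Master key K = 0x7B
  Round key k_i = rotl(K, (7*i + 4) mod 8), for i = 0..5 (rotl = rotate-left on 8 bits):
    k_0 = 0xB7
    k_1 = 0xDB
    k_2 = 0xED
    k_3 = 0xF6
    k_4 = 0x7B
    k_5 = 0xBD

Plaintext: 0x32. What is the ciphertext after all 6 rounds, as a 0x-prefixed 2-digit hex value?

0x06

s_0 = plaintext = 0x32
s_1 = Round(s_0, k_0) = 0x24
s_2 = Round(s_1, k_1) = 0x47
s_3 = Round(s_2, k_2) = 0x79
s_4 = Round(s_3, k_3) = 0x92
s_5 = Round(s_4, k_4) = 0x20
s_6 = Round(s_5, k_5) = 0x06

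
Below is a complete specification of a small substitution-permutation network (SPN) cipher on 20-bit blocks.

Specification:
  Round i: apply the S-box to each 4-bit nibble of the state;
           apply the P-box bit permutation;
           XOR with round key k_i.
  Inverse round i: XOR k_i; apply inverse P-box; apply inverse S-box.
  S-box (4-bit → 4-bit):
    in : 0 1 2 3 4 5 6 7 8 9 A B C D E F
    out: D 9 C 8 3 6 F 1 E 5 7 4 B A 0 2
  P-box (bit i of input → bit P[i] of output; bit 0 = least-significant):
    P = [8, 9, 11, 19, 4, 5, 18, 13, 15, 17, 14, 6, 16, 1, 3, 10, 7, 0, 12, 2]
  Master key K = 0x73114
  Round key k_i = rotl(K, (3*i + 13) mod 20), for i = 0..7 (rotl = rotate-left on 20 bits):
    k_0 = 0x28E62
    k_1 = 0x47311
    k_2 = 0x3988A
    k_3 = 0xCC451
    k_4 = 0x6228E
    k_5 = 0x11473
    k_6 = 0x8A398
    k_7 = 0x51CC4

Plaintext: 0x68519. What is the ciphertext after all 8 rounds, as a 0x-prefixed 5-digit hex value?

0xE3CBB

s_0 = plaintext = 0x68519
s_1 = Round(s_0, k_0) = 0x0F3FD
s_2 = Round(s_1, k_1) = 0xC61F7
s_3 = Round(s_2, k_2) = 0x21D65
s_4 = Round(s_3, k_3) = 0xBFA25
s_5 = Round(s_4, k_4) = 0x0D88C
s_6 = Round(s_5, k_5) = 0xF6395
s_7 = Round(s_6, k_6) = 0xDADC3
s_8 = Round(s_7, k_7) = 0xE3CBB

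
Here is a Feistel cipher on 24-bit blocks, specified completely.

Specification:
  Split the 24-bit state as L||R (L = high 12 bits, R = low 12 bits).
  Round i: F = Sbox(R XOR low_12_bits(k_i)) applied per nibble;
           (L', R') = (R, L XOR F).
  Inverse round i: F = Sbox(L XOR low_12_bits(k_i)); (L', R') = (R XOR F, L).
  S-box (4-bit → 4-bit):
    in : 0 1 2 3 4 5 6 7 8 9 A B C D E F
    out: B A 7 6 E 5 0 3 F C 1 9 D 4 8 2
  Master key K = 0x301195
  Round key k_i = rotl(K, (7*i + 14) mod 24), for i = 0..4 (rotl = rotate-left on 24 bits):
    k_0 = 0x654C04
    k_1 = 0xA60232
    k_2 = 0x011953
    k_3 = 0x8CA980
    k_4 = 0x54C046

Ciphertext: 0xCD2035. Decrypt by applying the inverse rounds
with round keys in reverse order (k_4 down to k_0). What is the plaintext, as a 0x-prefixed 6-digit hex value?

s_0 = ciphertext = 0xCD2035
s_1 = InvRound(s_0, k_4) = 0xDFBCD2
s_2 = InvRound(s_1, k_3) = 0x2EBDFB
s_3 = InvRound(s_2, k_2) = 0x4642EB
s_4 = InvRound(s_3, k_1) = 0x2BB464
s_5 = InvRound(s_4, k_0) = 0xCF62BB

0xCF62BB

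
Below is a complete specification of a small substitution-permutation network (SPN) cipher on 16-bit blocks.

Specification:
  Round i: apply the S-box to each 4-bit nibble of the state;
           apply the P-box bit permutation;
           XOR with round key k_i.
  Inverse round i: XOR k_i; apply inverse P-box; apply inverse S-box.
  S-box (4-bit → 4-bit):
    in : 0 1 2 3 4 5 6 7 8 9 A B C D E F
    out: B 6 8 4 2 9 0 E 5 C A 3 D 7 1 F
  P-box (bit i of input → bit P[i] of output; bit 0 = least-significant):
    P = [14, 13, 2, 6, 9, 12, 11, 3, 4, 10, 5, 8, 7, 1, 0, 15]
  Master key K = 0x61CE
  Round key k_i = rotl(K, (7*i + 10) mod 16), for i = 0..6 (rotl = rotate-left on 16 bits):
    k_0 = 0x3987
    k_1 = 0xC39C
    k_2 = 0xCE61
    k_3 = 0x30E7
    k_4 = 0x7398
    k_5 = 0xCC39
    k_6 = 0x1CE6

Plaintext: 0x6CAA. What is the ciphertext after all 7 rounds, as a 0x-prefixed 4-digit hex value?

0x78A0

s_0 = plaintext = 0x6CAA
s_1 = Round(s_0, k_0) = 0x08FF
s_2 = Round(s_1, k_1) = 0x3962
s_3 = Round(s_2, k_2) = 0xCF00
s_4 = Round(s_3, k_3) = 0xC71E
s_5 = Round(s_4, k_4) = 0xAE39
s_6 = Round(s_5, k_5) = 0x446F
s_7 = Round(s_6, k_6) = 0x78A0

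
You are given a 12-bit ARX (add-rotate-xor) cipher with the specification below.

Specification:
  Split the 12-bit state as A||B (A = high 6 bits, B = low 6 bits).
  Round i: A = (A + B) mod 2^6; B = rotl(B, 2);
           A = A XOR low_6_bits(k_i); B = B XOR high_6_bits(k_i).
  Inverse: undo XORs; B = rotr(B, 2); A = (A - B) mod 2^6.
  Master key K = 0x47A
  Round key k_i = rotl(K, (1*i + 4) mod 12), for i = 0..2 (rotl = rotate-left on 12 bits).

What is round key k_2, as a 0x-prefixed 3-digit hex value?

K = 0x47A
k_0 = rotl(K, (1*0+4) mod 12) = rotl(K, 4) = 0x7A4
k_1 = rotl(K, (1*1+4) mod 12) = rotl(K, 5) = 0xF48
k_2 = rotl(K, (1*2+4) mod 12) = rotl(K, 6) = 0xE91

0xE91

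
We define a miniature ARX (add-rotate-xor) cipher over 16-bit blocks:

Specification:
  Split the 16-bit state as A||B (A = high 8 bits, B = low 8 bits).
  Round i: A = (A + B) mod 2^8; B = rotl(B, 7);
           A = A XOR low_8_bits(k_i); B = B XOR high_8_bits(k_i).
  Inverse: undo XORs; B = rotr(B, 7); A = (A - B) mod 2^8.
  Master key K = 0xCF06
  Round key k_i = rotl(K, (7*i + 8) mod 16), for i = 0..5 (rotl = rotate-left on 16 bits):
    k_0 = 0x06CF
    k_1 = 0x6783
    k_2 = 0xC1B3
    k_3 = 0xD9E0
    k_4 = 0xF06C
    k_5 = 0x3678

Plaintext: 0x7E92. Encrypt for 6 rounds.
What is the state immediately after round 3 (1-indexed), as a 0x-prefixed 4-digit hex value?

0xDEA1

s_0 = plaintext = 0x7E92
s_1 = Round(s_0, k_0) = 0xDF4F
s_2 = Round(s_1, k_1) = 0xADC0
s_3 = Round(s_2, k_2) = 0xDEA1
s_4 = Round(s_3, k_3) = 0x9F09
s_5 = Round(s_4, k_4) = 0xC474
s_6 = Round(s_5, k_5) = 0x400C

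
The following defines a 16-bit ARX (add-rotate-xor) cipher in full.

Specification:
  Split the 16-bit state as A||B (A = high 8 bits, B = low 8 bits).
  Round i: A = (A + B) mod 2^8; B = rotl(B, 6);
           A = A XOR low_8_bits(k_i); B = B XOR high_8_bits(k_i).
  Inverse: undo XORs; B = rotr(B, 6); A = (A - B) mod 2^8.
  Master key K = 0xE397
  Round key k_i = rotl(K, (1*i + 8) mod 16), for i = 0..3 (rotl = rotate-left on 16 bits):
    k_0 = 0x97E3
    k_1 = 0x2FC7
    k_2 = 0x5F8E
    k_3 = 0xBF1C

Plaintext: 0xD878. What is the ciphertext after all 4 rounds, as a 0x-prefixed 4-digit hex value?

0xCEBC

s_0 = plaintext = 0xD878
s_1 = Round(s_0, k_0) = 0xB389
s_2 = Round(s_1, k_1) = 0xFB4D
s_3 = Round(s_2, k_2) = 0xC60C
s_4 = Round(s_3, k_3) = 0xCEBC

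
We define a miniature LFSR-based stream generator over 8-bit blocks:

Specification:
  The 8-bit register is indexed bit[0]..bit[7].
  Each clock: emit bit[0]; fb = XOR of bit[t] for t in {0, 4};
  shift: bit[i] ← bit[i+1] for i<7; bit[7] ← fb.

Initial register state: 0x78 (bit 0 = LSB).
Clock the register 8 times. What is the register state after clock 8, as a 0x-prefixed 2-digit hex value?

0x8F

reg_0 = 0x78
clock 1: out=0, reg = 0xBC
clock 2: out=0, reg = 0xDE
clock 3: out=0, reg = 0xEF
clock 4: out=1, reg = 0xF7
clock 5: out=1, reg = 0x7B
clock 6: out=1, reg = 0x3D
clock 7: out=1, reg = 0x1E
clock 8: out=0, reg = 0x8F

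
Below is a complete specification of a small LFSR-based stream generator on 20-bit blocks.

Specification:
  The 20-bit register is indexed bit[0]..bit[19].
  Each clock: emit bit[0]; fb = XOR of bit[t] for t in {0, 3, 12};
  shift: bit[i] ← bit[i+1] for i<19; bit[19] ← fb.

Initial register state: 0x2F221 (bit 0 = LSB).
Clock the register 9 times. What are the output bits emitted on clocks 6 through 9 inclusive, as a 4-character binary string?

1000

reg_0 = 0x2F221
clock 1: out=1, reg = 0x17910
clock 2: out=0, reg = 0x8BC88
clock 3: out=0, reg = 0x45E44
clock 4: out=0, reg = 0xA2F22
clock 5: out=0, reg = 0x51791
clock 6: out=1, reg = 0x28BC8
clock 7: out=0, reg = 0x945E4
clock 8: out=0, reg = 0x4A2F2
clock 9: out=0, reg = 0x25179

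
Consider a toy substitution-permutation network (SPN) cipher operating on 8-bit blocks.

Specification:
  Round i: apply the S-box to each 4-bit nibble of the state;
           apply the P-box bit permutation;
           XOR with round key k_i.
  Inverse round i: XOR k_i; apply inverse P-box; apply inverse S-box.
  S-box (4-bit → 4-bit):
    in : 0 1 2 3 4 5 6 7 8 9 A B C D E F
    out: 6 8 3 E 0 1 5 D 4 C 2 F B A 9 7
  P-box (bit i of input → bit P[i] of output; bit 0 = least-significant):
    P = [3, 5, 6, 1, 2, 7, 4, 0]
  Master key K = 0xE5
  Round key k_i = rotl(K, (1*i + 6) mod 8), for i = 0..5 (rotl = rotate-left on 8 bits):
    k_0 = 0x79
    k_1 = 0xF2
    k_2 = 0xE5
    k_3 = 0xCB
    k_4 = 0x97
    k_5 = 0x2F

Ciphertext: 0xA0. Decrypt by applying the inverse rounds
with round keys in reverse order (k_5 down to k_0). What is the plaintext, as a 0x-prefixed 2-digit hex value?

s_0 = ciphertext = 0xA0
s_1 = InvRound(s_0, k_5) = 0xCE
s_2 = InvRound(s_1, k_4) = 0x96
s_3 = InvRound(s_2, k_3) = 0x76
s_4 = InvRound(s_3, k_2) = 0x31
s_5 = InvRound(s_4, k_1) = 0xD9
s_6 = InvRound(s_5, k_0) = 0xAA

0xAA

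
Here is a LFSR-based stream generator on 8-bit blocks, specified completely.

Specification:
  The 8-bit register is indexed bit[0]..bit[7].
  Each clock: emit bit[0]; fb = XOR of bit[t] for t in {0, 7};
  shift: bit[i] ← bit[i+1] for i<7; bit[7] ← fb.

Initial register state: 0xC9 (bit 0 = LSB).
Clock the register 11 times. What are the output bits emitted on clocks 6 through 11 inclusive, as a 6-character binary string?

011000

reg_0 = 0xC9
clock 1: out=1, reg = 0x64
clock 2: out=0, reg = 0x32
clock 3: out=0, reg = 0x19
clock 4: out=1, reg = 0x8C
clock 5: out=0, reg = 0xC6
clock 6: out=0, reg = 0xE3
clock 7: out=1, reg = 0x71
clock 8: out=1, reg = 0xB8
clock 9: out=0, reg = 0xDC
clock 10: out=0, reg = 0xEE
clock 11: out=0, reg = 0xF7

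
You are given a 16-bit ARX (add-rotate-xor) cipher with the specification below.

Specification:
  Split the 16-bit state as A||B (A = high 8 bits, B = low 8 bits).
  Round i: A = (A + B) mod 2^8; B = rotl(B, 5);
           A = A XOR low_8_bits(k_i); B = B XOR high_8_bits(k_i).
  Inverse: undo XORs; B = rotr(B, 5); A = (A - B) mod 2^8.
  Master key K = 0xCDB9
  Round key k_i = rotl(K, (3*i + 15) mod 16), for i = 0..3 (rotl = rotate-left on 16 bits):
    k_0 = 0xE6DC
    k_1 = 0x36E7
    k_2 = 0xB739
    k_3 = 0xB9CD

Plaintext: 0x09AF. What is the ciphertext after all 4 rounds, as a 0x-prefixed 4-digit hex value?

0xD71E

s_0 = plaintext = 0x09AF
s_1 = Round(s_0, k_0) = 0x6413
s_2 = Round(s_1, k_1) = 0x9054
s_3 = Round(s_2, k_2) = 0xDD3D
s_4 = Round(s_3, k_3) = 0xD71E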